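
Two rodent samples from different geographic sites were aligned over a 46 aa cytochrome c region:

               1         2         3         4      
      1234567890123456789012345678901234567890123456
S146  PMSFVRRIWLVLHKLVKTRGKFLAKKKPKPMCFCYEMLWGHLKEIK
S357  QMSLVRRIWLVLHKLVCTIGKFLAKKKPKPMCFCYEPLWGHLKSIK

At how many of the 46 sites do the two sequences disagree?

6

Differing sites — 1:P/Q; 4:F/L; 17:K/C; 19:R/I; 37:M/P; 44:E/S.
That gives 6 mismatches out of 46 aligned sites, so the Hamming distance is 6.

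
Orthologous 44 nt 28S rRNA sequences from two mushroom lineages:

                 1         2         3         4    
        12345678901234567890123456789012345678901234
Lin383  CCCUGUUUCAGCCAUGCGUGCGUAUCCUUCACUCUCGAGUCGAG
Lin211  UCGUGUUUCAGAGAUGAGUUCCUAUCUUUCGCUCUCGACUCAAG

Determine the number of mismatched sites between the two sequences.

11

The sequences differ at positions 1 (C/U), 3 (C/G), 12 (C/A), 13 (C/G), 17 (C/A), 20 (G/U), 22 (G/C), 27 (C/U), 31 (A/G), 39 (G/C), 42 (G/A).
That gives 11 mismatches out of 44 aligned sites, so the Hamming distance is 11.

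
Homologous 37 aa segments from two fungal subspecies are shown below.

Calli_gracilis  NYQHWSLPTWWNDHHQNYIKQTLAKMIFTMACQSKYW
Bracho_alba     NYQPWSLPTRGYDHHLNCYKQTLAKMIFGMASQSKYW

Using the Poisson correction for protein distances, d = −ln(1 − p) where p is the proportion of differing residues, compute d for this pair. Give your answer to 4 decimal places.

Differing sites — 4:H/P; 10:W/R; 11:W/G; 12:N/Y; 16:Q/L; 18:Y/C; 19:I/Y; 29:T/G; 32:C/S.
p = 9/37 = 0.243243.
d = −ln(1 − 0.243243) = −ln(0.756757) = 0.2787.

0.2787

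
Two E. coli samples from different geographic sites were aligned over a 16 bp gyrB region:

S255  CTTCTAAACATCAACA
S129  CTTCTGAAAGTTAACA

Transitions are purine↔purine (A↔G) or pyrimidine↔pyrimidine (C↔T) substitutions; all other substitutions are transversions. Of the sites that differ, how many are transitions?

The sequences differ at positions 6 (A/G, transition), 9 (C/A, transversion), 10 (A/G, transition), 12 (C/T, transition).
Of the 4 differences, 3 transitions and 1 transversion, so the answer is 3.

3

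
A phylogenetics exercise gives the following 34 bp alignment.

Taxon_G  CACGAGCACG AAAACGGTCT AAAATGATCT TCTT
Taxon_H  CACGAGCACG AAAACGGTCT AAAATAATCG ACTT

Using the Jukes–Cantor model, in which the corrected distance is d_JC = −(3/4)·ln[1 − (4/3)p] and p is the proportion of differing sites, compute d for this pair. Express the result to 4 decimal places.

Mismatches occur at site 26 (G/A), site 30 (T/G), site 31 (T/A).
p = 3/34 = 0.088235.
d = −0.75 · ln(1 − (4/3)·0.088235) = −0.75 · ln(0.882353) = −0.75 · (-0.125163) = 0.0939.

0.0939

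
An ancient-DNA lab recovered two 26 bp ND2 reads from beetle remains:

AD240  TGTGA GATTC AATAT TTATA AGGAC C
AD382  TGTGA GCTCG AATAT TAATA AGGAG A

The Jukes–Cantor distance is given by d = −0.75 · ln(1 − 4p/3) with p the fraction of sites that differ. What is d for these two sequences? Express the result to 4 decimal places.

0.2758

The sequences differ at positions 7 (A/C), 9 (T/C), 10 (C/G), 17 (T/A), 25 (C/G), 26 (C/A).
p = 6/26 = 0.230769.
d = −0.75 · ln(1 − (4/3)·0.230769) = −0.75 · ln(0.692308) = −0.75 · (-0.367724) = 0.2758.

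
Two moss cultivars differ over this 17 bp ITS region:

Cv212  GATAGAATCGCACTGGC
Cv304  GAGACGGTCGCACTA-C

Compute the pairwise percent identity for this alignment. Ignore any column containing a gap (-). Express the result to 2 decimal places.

Excluding the 1 gap column leaves 16 comparable sites.
The sequences differ at positions 3 (T/G), 5 (G/C), 6 (A/G), 7 (A/G), 15 (G/A).
11 of the 16 comparable sites match, so the percent identity is 11/16 × 100 = 68.75%.

68.75%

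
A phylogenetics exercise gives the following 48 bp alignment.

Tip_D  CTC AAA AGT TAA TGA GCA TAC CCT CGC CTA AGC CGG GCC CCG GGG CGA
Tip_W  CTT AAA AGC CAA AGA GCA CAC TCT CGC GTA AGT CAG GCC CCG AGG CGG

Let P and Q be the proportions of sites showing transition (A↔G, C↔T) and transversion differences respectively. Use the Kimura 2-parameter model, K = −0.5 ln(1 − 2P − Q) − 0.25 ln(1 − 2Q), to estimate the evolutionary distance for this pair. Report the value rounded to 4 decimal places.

Mismatches occur at site 3 (C↔T, transition), site 9 (T↔C, transition), site 10 (T↔C, transition), site 13 (T↔A, transversion), site 19 (T↔C, transition), site 22 (C↔T, transition), site 28 (C↔G, transversion), site 33 (C↔T, transition), site 35 (G↔A, transition), site 43 (G↔A, transition), site 48 (A↔G, transition).
Of the 11 differences, 9 transitions and 2 transversions over 48 sites: P = 9/48 = 0.187500, Q = 2/48 = 0.041667.
d = −0.5·ln(0.583333) − 0.25·ln(0.916666) = −0.5·(-0.538997) − 0.25·(-0.087012) = 0.2913.

0.2913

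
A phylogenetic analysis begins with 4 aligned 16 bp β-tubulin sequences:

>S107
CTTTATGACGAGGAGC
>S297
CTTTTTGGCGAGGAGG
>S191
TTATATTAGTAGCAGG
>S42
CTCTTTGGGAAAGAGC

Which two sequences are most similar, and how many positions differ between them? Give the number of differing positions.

3

Pairwise Hamming distances:
  S107 vs S297: 3
  S107 vs S191: 7
  S107 vs S42: 6
  S297 vs S191: 8
  S297 vs S42: 5
  S191 vs S42: 9
The smallest is 3, between S107 and S297.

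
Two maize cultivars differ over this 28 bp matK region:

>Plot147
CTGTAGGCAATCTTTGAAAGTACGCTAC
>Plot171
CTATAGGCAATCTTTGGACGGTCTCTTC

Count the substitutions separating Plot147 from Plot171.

Differing sites — 3:G/A; 17:A/G; 19:A/C; 21:T/G; 22:A/T; 24:G/T; 27:A/T.
That gives 7 mismatches out of 28 aligned sites, so the Hamming distance is 7.

7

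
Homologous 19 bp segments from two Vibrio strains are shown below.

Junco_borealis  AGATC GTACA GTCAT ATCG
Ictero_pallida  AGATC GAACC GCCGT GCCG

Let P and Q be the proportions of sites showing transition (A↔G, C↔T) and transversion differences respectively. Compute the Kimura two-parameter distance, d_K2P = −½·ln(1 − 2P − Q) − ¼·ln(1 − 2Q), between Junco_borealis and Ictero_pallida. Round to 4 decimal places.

0.4327

The sequences differ at positions 7 (T/A, transversion), 10 (A/C, transversion), 12 (T/C, transition), 14 (A/G, transition), 16 (A/G, transition), 17 (T/C, transition).
Of the 6 differences, 4 transitions and 2 transversions over 19 sites: P = 4/19 = 0.210526, Q = 2/19 = 0.105263.
d = −0.5·ln(0.473685) − 0.25·ln(0.789474) = −0.5·(-0.747213) − 0.25·(-0.236388) = 0.4327.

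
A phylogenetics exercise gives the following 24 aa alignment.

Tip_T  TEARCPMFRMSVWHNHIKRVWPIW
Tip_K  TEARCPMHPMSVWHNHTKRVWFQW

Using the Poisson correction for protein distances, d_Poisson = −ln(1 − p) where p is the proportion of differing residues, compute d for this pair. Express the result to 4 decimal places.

0.2336

Differing sites — 8:F/H; 9:R/P; 17:I/T; 22:P/F; 23:I/Q.
p = 5/24 = 0.208333.
d = −ln(1 − 0.208333) = −ln(0.791667) = 0.2336.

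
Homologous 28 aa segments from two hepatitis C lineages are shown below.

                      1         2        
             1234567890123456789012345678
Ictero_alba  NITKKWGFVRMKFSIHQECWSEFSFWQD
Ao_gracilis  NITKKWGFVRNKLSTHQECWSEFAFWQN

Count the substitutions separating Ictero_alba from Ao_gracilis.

The sequences differ at positions 11 (M/N), 13 (F/L), 15 (I/T), 24 (S/A), 28 (D/N).
That gives 5 mismatches out of 28 aligned sites, so the Hamming distance is 5.

5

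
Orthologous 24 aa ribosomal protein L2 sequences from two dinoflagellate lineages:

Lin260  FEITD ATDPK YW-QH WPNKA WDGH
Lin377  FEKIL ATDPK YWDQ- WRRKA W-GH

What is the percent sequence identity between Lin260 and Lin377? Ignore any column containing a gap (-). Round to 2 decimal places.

76.19%

Excluding the 3 gap columns leaves 21 comparable sites.
The sequences differ at positions 3 (I/K), 4 (T/I), 5 (D/L), 17 (P/R), 18 (N/R).
16 of the 21 comparable sites match, so the percent identity is 16/21 × 100 = 76.19%.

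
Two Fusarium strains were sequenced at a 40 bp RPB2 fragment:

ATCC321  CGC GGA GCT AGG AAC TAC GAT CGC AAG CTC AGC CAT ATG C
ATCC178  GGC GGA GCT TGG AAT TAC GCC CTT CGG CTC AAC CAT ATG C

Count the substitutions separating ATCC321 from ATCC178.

The sequences differ at positions 1 (C/G), 10 (A/T), 15 (C/T), 20 (A/C), 21 (T/C), 23 (G/T), 24 (C/T), 25 (A/C), 26 (A/G), 32 (G/A).
That gives 10 mismatches out of 40 aligned sites, so the Hamming distance is 10.

10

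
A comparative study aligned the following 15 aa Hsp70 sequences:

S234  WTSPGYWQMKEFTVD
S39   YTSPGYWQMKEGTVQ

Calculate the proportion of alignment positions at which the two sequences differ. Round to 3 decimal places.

Differing sites — 1:W/Y; 12:F/G; 15:D/Q.
There are 3 differences over 15 sites, so p = 3/15 = 0.200.

0.200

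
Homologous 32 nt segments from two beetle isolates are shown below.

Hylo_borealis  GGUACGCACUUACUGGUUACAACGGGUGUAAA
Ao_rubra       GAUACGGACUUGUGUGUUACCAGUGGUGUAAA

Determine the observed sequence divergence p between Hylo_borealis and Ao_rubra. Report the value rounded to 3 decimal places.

0.281

Mismatches occur at site 2 (G/A), site 7 (C/G), site 12 (A/G), site 13 (C/U), site 14 (U/G), site 15 (G/U), site 21 (A/C), site 23 (C/G), site 24 (G/U).
There are 9 differences over 32 sites, so p = 9/32 = 0.281.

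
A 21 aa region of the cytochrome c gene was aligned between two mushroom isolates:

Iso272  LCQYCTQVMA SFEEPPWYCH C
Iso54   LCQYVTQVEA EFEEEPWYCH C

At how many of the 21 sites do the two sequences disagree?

4

The sequences differ at positions 5 (C/V), 9 (M/E), 11 (S/E), 15 (P/E).
That gives 4 mismatches out of 21 aligned sites, so the Hamming distance is 4.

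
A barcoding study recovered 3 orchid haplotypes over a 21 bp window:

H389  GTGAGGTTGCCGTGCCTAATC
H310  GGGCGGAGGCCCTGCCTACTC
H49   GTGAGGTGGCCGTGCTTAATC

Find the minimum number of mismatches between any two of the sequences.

Pairwise Hamming distances:
  H389 vs H310: 6
  H389 vs H49: 2
  H310 vs H49: 6
The smallest is 2, between H389 and H49.

2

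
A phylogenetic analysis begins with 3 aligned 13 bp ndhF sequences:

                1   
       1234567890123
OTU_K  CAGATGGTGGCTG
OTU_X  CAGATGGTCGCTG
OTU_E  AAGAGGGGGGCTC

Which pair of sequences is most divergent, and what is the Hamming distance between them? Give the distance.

Pairwise Hamming distances:
  OTU_K vs OTU_X: 1
  OTU_K vs OTU_E: 4
  OTU_X vs OTU_E: 5
The largest is 5, between OTU_X and OTU_E.

5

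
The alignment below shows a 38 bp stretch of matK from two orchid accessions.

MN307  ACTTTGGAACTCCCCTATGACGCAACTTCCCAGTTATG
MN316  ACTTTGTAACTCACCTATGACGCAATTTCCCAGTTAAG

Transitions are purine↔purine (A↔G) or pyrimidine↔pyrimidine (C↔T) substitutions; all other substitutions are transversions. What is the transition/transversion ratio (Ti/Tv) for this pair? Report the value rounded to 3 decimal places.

Mismatches occur at site 7 (G→T, transversion), site 13 (C→A, transversion), site 26 (C→T, transition), site 37 (T→A, transversion).
Of the 4 differences, 1 transition and 3 transversions, so Ti/Tv = 1/3 = 0.333.

0.333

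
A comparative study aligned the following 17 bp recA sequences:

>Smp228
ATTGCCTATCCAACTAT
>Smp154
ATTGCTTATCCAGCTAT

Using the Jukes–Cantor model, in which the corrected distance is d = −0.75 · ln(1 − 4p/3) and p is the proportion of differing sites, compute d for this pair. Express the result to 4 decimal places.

0.1280

Differing sites — 6:C/T; 13:A/G.
p = 2/17 = 0.117647.
d = −0.75 · ln(1 − (4/3)·0.117647) = −0.75 · ln(0.843137) = −0.75 · (-0.170626) = 0.1280.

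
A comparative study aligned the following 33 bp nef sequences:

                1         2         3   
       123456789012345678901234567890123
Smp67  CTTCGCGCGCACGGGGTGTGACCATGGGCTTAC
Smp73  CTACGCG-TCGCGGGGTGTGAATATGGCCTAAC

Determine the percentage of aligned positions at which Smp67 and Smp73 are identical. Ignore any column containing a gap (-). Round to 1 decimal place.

78.1%

Excluding the 1 gap column leaves 32 comparable sites.
Mismatches occur at site 3 (T→A), site 9 (G→T), site 11 (A→G), site 22 (C→A), site 23 (C→T), site 28 (G→C), site 31 (T→A).
25 of the 32 comparable sites match, so the percent identity is 25/32 × 100 = 78.1%.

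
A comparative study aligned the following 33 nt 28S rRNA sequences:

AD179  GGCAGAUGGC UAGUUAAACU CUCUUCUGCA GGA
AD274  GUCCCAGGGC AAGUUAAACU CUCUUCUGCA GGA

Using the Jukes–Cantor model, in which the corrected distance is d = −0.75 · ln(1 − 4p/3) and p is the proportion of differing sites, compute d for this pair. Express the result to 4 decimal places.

The sequences differ at positions 2 (G/U), 4 (A/C), 5 (G/C), 7 (U/G), 11 (U/A).
p = 5/33 = 0.151515.
d = −0.75 · ln(1 − (4/3)·0.151515) = −0.75 · ln(0.797980) = −0.75 · (-0.225672) = 0.1693.

0.1693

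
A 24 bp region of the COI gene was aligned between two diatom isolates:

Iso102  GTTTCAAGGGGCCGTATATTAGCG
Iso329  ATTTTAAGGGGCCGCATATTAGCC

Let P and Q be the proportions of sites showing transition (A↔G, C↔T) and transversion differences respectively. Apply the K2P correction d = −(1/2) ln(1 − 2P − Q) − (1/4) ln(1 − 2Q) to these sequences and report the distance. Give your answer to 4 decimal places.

0.1942

Differing sites — 1:G/A (Ti); 5:C/T (Ti); 15:T/C (Ti); 24:G/C (Tv).
Of the 4 differences, 3 transitions and 1 transversion over 24 sites: P = 3/24 = 0.125000, Q = 1/24 = 0.041667.
d = −0.5·ln(0.708333) − 0.25·ln(0.916666) = −0.5·(-0.344841) − 0.25·(-0.087012) = 0.1942.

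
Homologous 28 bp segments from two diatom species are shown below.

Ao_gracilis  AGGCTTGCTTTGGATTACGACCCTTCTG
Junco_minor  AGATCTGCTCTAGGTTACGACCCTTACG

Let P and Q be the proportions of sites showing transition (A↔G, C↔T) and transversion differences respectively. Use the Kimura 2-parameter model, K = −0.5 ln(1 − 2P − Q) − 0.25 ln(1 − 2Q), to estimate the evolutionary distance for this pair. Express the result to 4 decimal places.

Differing sites — 3:G/A (Ti); 4:C/T (Ti); 5:T/C (Ti); 10:T/C (Ti); 12:G/A (Ti); 14:A/G (Ti); 26:C/A (Tv); 27:T/C (Ti).
Of the 8 differences, 7 transitions and 1 transversion over 28 sites: P = 7/28 = 0.250000, Q = 1/28 = 0.035714.
d = −0.5·ln(0.464286) − 0.25·ln(0.928572) = −0.5·(-0.767255) − 0.25·(-0.074107) = 0.4022.

0.4022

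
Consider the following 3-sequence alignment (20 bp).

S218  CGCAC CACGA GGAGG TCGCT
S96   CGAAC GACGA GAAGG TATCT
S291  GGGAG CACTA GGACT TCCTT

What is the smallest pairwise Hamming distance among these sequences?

Pairwise Hamming distances:
  S218 vs S96: 5
  S218 vs S291: 8
  S96 vs S291: 11
The smallest is 5, between S218 and S96.

5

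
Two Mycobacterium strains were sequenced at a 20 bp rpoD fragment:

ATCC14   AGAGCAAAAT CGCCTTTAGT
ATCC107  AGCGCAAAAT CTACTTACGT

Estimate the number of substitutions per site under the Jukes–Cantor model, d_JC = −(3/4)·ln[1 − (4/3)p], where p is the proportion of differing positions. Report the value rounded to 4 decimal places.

Differing sites — 3:A/C; 12:G/T; 13:C/A; 17:T/A; 18:A/C.
p = 5/20 = 0.250000.
d = −0.75 · ln(1 − (4/3)·0.250000) = −0.75 · ln(0.666667) = −0.75 · (-0.405465) = 0.3041.

0.3041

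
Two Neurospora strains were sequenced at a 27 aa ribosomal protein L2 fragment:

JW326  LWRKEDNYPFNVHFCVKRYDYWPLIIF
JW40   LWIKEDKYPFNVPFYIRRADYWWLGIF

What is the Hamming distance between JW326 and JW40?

9

Mismatches occur at site 3 (R↔I), site 7 (N↔K), site 13 (H↔P), site 15 (C↔Y), site 16 (V↔I), site 17 (K↔R), site 19 (Y↔A), site 23 (P↔W), site 25 (I↔G).
That gives 9 mismatches out of 27 aligned sites, so the Hamming distance is 9.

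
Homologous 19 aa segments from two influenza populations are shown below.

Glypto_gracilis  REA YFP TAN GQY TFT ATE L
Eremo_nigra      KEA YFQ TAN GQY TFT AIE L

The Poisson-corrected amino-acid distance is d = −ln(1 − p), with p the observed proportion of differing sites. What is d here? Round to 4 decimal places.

0.1719

The sequences differ at positions 1 (R/K), 6 (P/Q), 17 (T/I).
p = 3/19 = 0.157895.
d = −ln(1 − 0.157895) = −ln(0.842105) = 0.1719.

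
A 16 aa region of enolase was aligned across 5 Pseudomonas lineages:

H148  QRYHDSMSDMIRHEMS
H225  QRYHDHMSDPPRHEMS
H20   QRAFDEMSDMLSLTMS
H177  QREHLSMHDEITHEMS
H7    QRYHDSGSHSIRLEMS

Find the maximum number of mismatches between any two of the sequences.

10

Pairwise Hamming distances:
  H148 vs H225: 3
  H148 vs H20: 7
  H148 vs H177: 5
  H148 vs H7: 4
  H225 vs H20: 8
  H225 vs H177: 7
  H225 vs H7: 6
  H20 vs H177: 10
  H20 vs H7: 9
  H177 vs H7: 8
The largest is 10, between H20 and H177.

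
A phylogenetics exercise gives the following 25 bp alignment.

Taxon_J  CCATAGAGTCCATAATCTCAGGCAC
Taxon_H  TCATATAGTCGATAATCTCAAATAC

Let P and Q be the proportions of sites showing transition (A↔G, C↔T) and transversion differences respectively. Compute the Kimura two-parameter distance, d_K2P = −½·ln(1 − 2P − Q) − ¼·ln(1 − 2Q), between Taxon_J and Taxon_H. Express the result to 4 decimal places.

0.2990

The sequences differ at positions 1 (C/T, transition), 6 (G/T, transversion), 11 (C/G, transversion), 21 (G/A, transition), 22 (G/A, transition), 23 (C/T, transition).
Of the 6 differences, 4 transitions and 2 transversions over 25 sites: P = 4/25 = 0.160000, Q = 2/25 = 0.080000.
d = −0.5·ln(0.600000) − 0.25·ln(0.840000) = −0.5·(-0.510826) − 0.25·(-0.174353) = 0.2990.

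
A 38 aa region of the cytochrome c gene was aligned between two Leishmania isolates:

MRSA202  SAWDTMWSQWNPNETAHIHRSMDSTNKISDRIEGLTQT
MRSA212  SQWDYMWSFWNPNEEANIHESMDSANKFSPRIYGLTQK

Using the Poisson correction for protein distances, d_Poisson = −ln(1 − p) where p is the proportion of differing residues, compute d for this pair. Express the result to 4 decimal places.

Differing sites — 2:A/Q; 5:T/Y; 9:Q/F; 15:T/E; 17:H/N; 20:R/E; 25:T/A; 28:I/F; 30:D/P; 33:E/Y; 38:T/K.
p = 11/38 = 0.289474.
d = −ln(1 − 0.289474) = −ln(0.710526) = 0.3417.

0.3417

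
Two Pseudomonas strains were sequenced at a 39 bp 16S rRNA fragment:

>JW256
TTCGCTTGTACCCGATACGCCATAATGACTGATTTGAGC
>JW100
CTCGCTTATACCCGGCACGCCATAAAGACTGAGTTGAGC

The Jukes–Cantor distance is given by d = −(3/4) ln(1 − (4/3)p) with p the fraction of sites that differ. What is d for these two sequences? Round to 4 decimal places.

0.1722

The sequences differ at positions 1 (T/C), 8 (G/A), 15 (A/G), 16 (T/C), 26 (T/A), 33 (T/G).
p = 6/39 = 0.153846.
d = −0.75 · ln(1 − (4/3)·0.153846) = −0.75 · ln(0.794872) = −0.75 · (-0.229574) = 0.1722.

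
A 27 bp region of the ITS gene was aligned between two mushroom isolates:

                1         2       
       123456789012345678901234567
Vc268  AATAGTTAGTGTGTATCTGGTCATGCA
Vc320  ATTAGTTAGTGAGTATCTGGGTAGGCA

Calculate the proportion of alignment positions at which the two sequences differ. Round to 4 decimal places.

0.1852

The sequences differ at positions 2 (A/T), 12 (T/A), 21 (T/G), 22 (C/T), 24 (T/G).
There are 5 differences over 27 sites, so p = 5/27 = 0.1852.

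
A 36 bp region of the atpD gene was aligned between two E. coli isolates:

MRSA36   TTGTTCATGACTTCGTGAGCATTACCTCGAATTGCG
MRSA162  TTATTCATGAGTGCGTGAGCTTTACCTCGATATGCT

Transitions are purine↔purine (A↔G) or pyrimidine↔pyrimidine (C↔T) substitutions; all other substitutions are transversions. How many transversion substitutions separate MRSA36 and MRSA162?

6

Differing sites — 3:G/A (Ti); 11:C/G (Tv); 13:T/G (Tv); 21:A/T (Tv); 31:A/T (Tv); 32:T/A (Tv); 36:G/T (Tv).
Of the 7 differences, 1 transition and 6 transversions, so the answer is 6.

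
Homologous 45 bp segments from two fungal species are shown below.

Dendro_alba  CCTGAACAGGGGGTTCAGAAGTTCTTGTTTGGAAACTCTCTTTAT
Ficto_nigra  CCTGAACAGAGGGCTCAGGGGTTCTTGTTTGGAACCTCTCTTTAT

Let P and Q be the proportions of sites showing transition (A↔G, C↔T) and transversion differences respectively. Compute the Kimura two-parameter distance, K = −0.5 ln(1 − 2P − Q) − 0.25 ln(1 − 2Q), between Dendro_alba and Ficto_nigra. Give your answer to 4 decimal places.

0.1229

The sequences differ at positions 10 (G/A, transition), 14 (T/C, transition), 19 (A/G, transition), 20 (A/G, transition), 35 (A/C, transversion).
Of the 5 differences, 4 transitions and 1 transversion over 45 sites: P = 4/45 = 0.088889, Q = 1/45 = 0.022222.
d = −0.5·ln(0.800000) − 0.25·ln(0.955556) = −0.5·(-0.223144) − 0.25·(-0.045462) = 0.1229.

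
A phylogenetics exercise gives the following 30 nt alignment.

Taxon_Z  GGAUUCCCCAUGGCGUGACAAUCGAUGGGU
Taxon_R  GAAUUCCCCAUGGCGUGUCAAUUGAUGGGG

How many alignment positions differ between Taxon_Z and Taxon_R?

Mismatches occur at site 2 (G→A), site 18 (A→U), site 23 (C→U), site 30 (U→G).
That gives 4 mismatches out of 30 aligned sites, so the Hamming distance is 4.

4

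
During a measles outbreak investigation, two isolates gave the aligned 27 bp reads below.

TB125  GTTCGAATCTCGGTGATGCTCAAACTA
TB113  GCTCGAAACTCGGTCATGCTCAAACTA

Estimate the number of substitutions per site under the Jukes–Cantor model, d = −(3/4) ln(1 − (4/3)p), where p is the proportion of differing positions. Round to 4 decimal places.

Mismatches occur at site 2 (T/C), site 8 (T/A), site 15 (G/C).
p = 3/27 = 0.111111.
d = −0.75 · ln(1 − (4/3)·0.111111) = −0.75 · ln(0.851852) = −0.75 · (-0.160342) = 0.1203.

0.1203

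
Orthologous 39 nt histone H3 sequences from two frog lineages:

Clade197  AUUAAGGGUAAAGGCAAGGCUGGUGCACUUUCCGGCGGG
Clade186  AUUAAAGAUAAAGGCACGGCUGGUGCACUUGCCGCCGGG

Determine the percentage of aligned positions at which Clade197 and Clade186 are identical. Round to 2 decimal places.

The sequences differ at positions 6 (G/A), 8 (G/A), 17 (A/C), 31 (U/G), 35 (G/C).
34 of the 39 sites match, so the percent identity is 34/39 × 100 = 87.18%.

87.18%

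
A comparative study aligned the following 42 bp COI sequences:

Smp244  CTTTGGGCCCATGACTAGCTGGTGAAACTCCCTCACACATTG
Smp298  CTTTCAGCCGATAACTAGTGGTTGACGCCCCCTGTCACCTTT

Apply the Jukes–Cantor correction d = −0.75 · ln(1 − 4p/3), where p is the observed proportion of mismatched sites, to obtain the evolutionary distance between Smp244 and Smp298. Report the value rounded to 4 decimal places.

0.4408

The sequences differ at positions 5 (G/C), 6 (G/A), 10 (C/G), 13 (G/A), 19 (C/T), 20 (T/G), 22 (G/T), 26 (A/C), 27 (A/G), 29 (T/C), 34 (C/G), 35 (A/T), 39 (A/C), 42 (G/T).
p = 14/42 = 0.333333.
d = −0.75 · ln(1 − (4/3)·0.333333) = −0.75 · ln(0.555556) = −0.75 · (-0.587786) = 0.4408.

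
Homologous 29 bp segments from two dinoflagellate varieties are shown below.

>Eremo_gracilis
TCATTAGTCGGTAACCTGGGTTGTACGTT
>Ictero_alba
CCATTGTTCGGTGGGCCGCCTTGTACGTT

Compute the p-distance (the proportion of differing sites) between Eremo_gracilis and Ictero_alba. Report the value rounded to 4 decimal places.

0.3103

The sequences differ at positions 1 (T/C), 6 (A/G), 7 (G/T), 13 (A/G), 14 (A/G), 15 (C/G), 17 (T/C), 19 (G/C), 20 (G/C).
There are 9 differences over 29 sites, so p = 9/29 = 0.3103.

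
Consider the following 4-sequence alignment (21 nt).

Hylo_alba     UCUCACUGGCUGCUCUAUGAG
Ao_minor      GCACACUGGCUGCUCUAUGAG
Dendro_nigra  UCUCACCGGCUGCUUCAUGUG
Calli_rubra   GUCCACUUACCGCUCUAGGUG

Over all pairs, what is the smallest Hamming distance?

Pairwise Hamming distances:
  Hylo_alba vs Ao_minor: 2
  Hylo_alba vs Dendro_nigra: 4
  Hylo_alba vs Calli_rubra: 8
  Ao_minor vs Dendro_nigra: 6
  Ao_minor vs Calli_rubra: 7
  Dendro_nigra vs Calli_rubra: 10
The smallest is 2, between Hylo_alba and Ao_minor.

2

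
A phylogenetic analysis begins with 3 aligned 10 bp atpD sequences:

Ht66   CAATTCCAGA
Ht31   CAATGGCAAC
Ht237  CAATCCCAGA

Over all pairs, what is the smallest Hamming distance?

1

Pairwise Hamming distances:
  Ht66 vs Ht31: 4
  Ht66 vs Ht237: 1
  Ht31 vs Ht237: 4
The smallest is 1, between Ht66 and Ht237.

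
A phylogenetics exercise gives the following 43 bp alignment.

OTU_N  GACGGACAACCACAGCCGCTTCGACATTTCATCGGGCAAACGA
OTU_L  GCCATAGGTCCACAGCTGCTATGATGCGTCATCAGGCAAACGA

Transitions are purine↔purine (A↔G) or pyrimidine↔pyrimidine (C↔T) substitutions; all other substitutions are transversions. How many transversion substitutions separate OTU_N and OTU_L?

6

The sequences differ at positions 2 (A/C, transversion), 4 (G/A, transition), 5 (G/T, transversion), 7 (C/G, transversion), 8 (A/G, transition), 9 (A/T, transversion), 17 (C/T, transition), 21 (T/A, transversion), 22 (C/T, transition), 25 (C/T, transition), 26 (A/G, transition), 27 (T/C, transition), 28 (T/G, transversion), 34 (G/A, transition).
Of the 14 differences, 8 transitions and 6 transversions, so the answer is 6.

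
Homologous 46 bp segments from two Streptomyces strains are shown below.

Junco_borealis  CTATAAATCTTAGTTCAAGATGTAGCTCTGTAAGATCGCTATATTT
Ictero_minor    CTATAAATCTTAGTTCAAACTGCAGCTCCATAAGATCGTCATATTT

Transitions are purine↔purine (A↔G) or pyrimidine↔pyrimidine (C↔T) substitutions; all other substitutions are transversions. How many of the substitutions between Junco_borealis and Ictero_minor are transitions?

6

Differing sites — 19:G/A (Ti); 20:A/C (Tv); 23:T/C (Ti); 29:T/C (Ti); 30:G/A (Ti); 39:C/T (Ti); 40:T/C (Ti).
Of the 7 differences, 6 transitions and 1 transversion, so the answer is 6.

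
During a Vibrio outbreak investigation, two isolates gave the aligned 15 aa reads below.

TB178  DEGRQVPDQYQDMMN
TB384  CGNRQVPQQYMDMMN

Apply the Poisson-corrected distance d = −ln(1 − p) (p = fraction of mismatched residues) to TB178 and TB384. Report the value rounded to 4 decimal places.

0.4055

Mismatches occur at site 1 (D/C), site 2 (E/G), site 3 (G/N), site 8 (D/Q), site 11 (Q/M).
p = 5/15 = 0.333333.
d = −ln(1 − 0.333333) = −ln(0.666667) = 0.4055.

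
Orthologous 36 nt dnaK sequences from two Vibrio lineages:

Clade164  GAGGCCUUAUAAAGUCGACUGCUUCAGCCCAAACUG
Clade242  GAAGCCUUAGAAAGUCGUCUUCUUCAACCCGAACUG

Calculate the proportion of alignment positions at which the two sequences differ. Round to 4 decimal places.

Mismatches occur at site 3 (G↔A), site 10 (U↔G), site 18 (A↔U), site 21 (G↔U), site 27 (G↔A), site 31 (A↔G).
There are 6 differences over 36 sites, so p = 6/36 = 0.1667.

0.1667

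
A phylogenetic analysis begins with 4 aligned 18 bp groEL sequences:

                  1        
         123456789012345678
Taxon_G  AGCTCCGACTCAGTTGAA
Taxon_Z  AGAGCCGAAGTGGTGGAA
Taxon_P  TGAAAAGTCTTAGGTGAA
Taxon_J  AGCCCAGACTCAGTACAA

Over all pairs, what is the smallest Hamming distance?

4

Pairwise Hamming distances:
  Taxon_G vs Taxon_Z: 7
  Taxon_G vs Taxon_P: 8
  Taxon_G vs Taxon_J: 4
  Taxon_Z vs Taxon_P: 10
  Taxon_Z vs Taxon_J: 9
  Taxon_P vs Taxon_J: 9
The smallest is 4, between Taxon_G and Taxon_J.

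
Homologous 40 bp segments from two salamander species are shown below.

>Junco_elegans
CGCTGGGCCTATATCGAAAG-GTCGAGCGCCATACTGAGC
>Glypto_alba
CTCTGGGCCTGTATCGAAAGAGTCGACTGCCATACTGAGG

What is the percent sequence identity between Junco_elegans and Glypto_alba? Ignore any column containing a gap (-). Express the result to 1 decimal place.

87.2%

Excluding the 1 gap column leaves 39 comparable sites.
The sequences differ at positions 2 (G/T), 11 (A/G), 27 (G/C), 28 (C/T), 40 (C/G).
34 of the 39 comparable sites match, so the percent identity is 34/39 × 100 = 87.2%.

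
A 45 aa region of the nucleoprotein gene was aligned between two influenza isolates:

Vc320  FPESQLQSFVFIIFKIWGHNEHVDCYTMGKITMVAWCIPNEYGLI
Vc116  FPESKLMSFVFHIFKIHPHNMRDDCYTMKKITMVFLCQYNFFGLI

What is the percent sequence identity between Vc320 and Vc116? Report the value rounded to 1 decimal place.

66.7%

The sequences differ at positions 5 (Q/K), 7 (Q/M), 12 (I/H), 17 (W/H), 18 (G/P), 21 (E/M), 22 (H/R), 23 (V/D), 29 (G/K), 35 (A/F), 36 (W/L), 38 (I/Q), 39 (P/Y), 41 (E/F), 42 (Y/F).
30 of the 45 sites match, so the percent identity is 30/45 × 100 = 66.7%.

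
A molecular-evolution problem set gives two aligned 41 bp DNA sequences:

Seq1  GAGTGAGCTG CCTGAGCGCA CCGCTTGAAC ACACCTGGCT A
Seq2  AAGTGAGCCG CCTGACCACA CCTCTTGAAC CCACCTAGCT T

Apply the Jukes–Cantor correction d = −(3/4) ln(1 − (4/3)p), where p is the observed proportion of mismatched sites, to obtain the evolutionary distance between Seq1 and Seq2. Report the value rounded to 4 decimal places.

The sequences differ at positions 1 (G/A), 9 (T/C), 16 (G/C), 18 (G/A), 23 (G/T), 31 (A/C), 37 (G/A), 41 (A/T).
p = 8/41 = 0.195122.
d = −0.75 · ln(1 − (4/3)·0.195122) = −0.75 · ln(0.739837) = −0.75 · (-0.301325) = 0.2260.

0.2260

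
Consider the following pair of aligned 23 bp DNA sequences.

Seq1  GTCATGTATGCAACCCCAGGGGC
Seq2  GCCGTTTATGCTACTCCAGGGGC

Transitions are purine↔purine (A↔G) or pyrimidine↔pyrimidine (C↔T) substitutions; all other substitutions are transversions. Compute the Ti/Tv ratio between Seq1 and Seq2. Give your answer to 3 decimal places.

1.500

Differing sites — 2:T/C (Ti); 4:A/G (Ti); 6:G/T (Tv); 12:A/T (Tv); 15:C/T (Ti).
Of the 5 differences, 3 transitions and 2 transversions, so Ti/Tv = 3/2 = 1.500.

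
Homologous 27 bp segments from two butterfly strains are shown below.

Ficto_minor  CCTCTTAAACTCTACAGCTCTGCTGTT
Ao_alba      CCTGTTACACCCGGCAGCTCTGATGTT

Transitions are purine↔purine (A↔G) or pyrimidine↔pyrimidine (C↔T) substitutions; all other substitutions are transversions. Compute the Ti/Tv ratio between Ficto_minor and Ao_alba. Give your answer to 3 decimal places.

Mismatches occur at site 4 (C↔G, transversion), site 8 (A↔C, transversion), site 11 (T↔C, transition), site 13 (T↔G, transversion), site 14 (A↔G, transition), site 23 (C↔A, transversion).
Of the 6 differences, 2 transitions and 4 transversions, so Ti/Tv = 2/4 = 0.500.

0.500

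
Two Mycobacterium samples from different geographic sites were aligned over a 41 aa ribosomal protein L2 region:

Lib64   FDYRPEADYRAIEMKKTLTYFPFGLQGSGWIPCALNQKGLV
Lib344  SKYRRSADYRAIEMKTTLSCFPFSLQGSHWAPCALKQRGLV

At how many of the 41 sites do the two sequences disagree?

12

The sequences differ at positions 1 (F/S), 2 (D/K), 5 (P/R), 6 (E/S), 16 (K/T), 19 (T/S), 20 (Y/C), 24 (G/S), 29 (G/H), 31 (I/A), 36 (N/K), 38 (K/R).
That gives 12 mismatches out of 41 aligned sites, so the Hamming distance is 12.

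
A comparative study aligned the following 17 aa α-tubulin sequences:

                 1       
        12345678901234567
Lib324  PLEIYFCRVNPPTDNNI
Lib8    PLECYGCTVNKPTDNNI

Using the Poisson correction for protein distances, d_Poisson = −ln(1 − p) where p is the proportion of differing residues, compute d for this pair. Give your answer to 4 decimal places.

Mismatches occur at site 4 (I/C), site 6 (F/G), site 8 (R/T), site 11 (P/K).
p = 4/17 = 0.235294.
d = −ln(1 − 0.235294) = −ln(0.764706) = 0.2683.

0.2683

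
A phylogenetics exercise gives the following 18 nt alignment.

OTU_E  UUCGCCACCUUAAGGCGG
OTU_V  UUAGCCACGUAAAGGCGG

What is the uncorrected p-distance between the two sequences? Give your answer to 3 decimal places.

0.167

Differing sites — 3:C/A; 9:C/G; 11:U/A.
There are 3 differences over 18 sites, so p = 3/18 = 0.167.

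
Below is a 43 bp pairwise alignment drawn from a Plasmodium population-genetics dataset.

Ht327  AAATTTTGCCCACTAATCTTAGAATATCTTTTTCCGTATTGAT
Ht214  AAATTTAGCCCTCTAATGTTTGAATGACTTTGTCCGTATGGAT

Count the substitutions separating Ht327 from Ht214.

The sequences differ at positions 7 (T/A), 12 (A/T), 18 (C/G), 21 (A/T), 26 (A/G), 27 (T/A), 32 (T/G), 40 (T/G).
That gives 8 mismatches out of 43 aligned sites, so the Hamming distance is 8.

8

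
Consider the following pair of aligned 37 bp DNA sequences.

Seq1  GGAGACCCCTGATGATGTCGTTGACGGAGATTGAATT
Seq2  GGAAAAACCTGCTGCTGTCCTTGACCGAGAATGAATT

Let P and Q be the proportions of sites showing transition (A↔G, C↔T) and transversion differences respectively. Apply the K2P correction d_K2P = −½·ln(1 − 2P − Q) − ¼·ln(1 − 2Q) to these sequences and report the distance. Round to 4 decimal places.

0.2582

The sequences differ at positions 4 (G/A, transition), 6 (C/A, transversion), 7 (C/A, transversion), 12 (A/C, transversion), 15 (A/C, transversion), 20 (G/C, transversion), 26 (G/C, transversion), 31 (T/A, transversion).
Of the 8 differences, 1 transition and 7 transversions over 37 sites: P = 1/37 = 0.027027, Q = 7/37 = 0.189189.
d = −0.5·ln(0.756757) − 0.25·ln(0.621622) = −0.5·(-0.278713) − 0.25·(-0.475423) = 0.2582.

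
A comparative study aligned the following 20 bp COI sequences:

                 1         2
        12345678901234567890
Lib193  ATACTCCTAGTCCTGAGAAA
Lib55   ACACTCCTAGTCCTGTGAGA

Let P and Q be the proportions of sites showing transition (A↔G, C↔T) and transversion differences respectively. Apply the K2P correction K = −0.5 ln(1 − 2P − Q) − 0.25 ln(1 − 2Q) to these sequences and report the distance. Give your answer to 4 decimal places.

0.1702

Differing sites — 2:T/C (Ti); 16:A/T (Tv); 19:A/G (Ti).
Of the 3 differences, 2 transitions and 1 transversion over 20 sites: P = 2/20 = 0.100000, Q = 1/20 = 0.050000.
d = −0.5·ln(0.750000) − 0.25·ln(0.900000) = −0.5·(-0.287682) − 0.25·(-0.105361) = 0.1702.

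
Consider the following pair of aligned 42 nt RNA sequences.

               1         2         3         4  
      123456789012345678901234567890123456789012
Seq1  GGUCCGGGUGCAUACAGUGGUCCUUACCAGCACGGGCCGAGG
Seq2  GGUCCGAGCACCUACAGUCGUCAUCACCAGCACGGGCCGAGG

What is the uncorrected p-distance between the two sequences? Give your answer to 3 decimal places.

0.167

Differing sites — 7:G/A; 9:U/C; 10:G/A; 12:A/C; 19:G/C; 23:C/A; 25:U/C.
There are 7 differences over 42 sites, so p = 7/42 = 0.167.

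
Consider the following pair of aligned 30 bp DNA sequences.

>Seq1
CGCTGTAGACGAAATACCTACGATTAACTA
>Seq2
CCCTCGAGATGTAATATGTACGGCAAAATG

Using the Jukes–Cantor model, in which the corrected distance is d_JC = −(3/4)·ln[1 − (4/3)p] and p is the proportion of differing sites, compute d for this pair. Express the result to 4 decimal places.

Differing sites — 2:G/C; 5:G/C; 6:T/G; 10:C/T; 12:A/T; 17:C/T; 18:C/G; 23:A/G; 24:T/C; 25:T/A; 28:C/A; 30:A/G.
p = 12/30 = 0.400000.
d = −0.75 · ln(1 − (4/3)·0.400000) = −0.75 · ln(0.466667) = −0.75 · (-0.762139) = 0.5716.

0.5716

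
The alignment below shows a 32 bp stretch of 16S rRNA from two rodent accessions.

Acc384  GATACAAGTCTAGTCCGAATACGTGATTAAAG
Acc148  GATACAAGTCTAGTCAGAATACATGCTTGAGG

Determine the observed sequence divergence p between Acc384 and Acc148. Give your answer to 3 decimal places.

0.156

The sequences differ at positions 16 (C/A), 23 (G/A), 26 (A/C), 29 (A/G), 31 (A/G).
There are 5 differences over 32 sites, so p = 5/32 = 0.156.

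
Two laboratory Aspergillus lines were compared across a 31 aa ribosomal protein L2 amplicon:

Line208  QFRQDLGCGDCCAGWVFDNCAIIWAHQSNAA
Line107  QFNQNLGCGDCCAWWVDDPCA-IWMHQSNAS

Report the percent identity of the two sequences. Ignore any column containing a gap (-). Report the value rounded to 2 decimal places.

76.67%

Excluding the 1 gap column leaves 30 comparable sites.
Differing sites — 3:R/N; 5:D/N; 14:G/W; 17:F/D; 19:N/P; 25:A/M; 31:A/S.
23 of the 30 comparable sites match, so the percent identity is 23/30 × 100 = 76.67%.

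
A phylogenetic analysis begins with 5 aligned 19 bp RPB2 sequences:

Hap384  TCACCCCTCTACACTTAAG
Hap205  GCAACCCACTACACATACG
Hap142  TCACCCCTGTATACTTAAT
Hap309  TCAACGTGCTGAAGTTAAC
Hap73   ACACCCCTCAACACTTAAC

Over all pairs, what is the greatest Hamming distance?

Pairwise Hamming distances:
  Hap384 vs Hap205: 5
  Hap384 vs Hap142: 3
  Hap384 vs Hap309: 8
  Hap384 vs Hap73: 3
  Hap205 vs Hap142: 8
  Hap205 vs Hap309: 10
  Hap205 vs Hap73: 7
  Hap142 vs Hap309: 9
  Hap142 vs Hap73: 5
  Hap309 vs Hap73: 9
The largest is 10, between Hap205 and Hap309.

10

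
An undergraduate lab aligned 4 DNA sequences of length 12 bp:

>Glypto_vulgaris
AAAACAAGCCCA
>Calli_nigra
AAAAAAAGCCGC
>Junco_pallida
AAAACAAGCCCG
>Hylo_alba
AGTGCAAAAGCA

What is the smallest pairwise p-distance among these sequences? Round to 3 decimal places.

0.083

Pairwise Hamming distances:
  Glypto_vulgaris vs Calli_nigra: 3
  Glypto_vulgaris vs Junco_pallida: 1
  Glypto_vulgaris vs Hylo_alba: 6
  Calli_nigra vs Junco_pallida: 3
  Calli_nigra vs Hylo_alba: 9
  Junco_pallida vs Hylo_alba: 7
The smallest is 1 mismatch, between Glypto_vulgaris and Junco_pallida; p = 1/12 = 0.083.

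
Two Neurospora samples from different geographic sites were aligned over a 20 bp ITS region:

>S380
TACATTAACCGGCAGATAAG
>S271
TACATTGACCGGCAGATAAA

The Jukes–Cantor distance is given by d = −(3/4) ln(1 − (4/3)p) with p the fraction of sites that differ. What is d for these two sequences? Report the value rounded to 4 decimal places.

0.1073

Differing sites — 7:A/G; 20:G/A.
p = 2/20 = 0.100000.
d = −0.75 · ln(1 − (4/3)·0.100000) = −0.75 · ln(0.866667) = −0.75 · (-0.143100) = 0.1073.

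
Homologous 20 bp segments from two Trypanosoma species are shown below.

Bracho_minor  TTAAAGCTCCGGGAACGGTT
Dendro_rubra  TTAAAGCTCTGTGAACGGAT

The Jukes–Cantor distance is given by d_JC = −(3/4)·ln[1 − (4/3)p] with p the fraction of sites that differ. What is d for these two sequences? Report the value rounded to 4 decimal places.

0.1674

Mismatches occur at site 10 (C→T), site 12 (G→T), site 19 (T→A).
p = 3/20 = 0.150000.
d = −0.75 · ln(1 − (4/3)·0.150000) = −0.75 · ln(0.800000) = −0.75 · (-0.223144) = 0.1674.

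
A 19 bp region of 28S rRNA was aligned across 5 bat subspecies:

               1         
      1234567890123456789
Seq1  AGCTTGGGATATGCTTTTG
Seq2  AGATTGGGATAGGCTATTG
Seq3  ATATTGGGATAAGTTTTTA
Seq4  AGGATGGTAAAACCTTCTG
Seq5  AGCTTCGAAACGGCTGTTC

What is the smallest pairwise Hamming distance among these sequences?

3

Pairwise Hamming distances:
  Seq1 vs Seq2: 3
  Seq1 vs Seq3: 5
  Seq1 vs Seq4: 7
  Seq1 vs Seq5: 7
  Seq2 vs Seq3: 5
  Seq2 vs Seq4: 8
  Seq2 vs Seq5: 7
  Seq3 vs Seq4: 9
  Seq3 vs Seq5: 10
  Seq4 vs Seq5: 10
The smallest is 3, between Seq1 and Seq2.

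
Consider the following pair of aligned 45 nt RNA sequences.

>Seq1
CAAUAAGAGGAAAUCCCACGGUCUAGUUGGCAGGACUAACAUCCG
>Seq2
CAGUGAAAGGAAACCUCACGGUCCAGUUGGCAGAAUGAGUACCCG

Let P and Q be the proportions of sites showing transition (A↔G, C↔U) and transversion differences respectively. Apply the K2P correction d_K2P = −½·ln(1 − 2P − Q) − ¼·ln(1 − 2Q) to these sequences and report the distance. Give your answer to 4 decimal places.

0.3692

Mismatches occur at site 3 (A→G, transition), site 5 (A→G, transition), site 7 (G→A, transition), site 14 (U→C, transition), site 16 (C→U, transition), site 24 (U→C, transition), site 34 (G→A, transition), site 36 (C→U, transition), site 37 (U→G, transversion), site 39 (A→G, transition), site 40 (C→U, transition), site 42 (U→C, transition).
Of the 12 differences, 11 transitions and 1 transversion over 45 sites: P = 11/45 = 0.244444, Q = 1/45 = 0.022222.
d = −0.5·ln(0.488890) − 0.25·ln(0.955556) = −0.5·(-0.715618) − 0.25·(-0.045462) = 0.3692.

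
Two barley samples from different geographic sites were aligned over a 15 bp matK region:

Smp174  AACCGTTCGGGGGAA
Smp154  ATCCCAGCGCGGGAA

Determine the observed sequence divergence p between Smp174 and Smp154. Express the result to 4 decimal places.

0.3333

Mismatches occur at site 2 (A→T), site 5 (G→C), site 6 (T→A), site 7 (T→G), site 10 (G→C).
There are 5 differences over 15 sites, so p = 5/15 = 0.3333.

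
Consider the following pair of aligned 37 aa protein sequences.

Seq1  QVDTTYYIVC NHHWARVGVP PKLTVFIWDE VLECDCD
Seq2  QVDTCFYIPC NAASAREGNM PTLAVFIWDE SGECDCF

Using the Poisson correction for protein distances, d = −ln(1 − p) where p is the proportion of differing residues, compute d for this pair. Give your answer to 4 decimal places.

Differing sites — 5:T/C; 6:Y/F; 9:V/P; 12:H/A; 13:H/A; 14:W/S; 17:V/E; 19:V/N; 20:P/M; 22:K/T; 24:T/A; 31:V/S; 32:L/G; 37:D/F.
p = 14/37 = 0.378378.
d = −ln(1 − 0.378378) = −ln(0.621622) = 0.4754.

0.4754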